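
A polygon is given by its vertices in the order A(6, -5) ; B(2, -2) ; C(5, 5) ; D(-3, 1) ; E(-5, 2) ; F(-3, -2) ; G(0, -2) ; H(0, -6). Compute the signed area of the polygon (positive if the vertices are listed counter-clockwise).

47.5

Apply the shoelace formula: 2A = Σ (x_i·y_{i+1} − x_{i+1}·y_i), indices taken mod 8.
Cross-terms: -2, 20, 20, -1, 16, 6, 0, 36  ⇒  Σ = 95
Signed area = Σ/2 = 47.5 (positive ⇒ counter-clockwise traversal).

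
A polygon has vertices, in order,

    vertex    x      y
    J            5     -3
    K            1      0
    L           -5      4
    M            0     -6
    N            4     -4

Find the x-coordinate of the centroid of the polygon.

Apply the shoelace (surveyor's) formula. First the cross-terms c_i = x_i·y_{i+1} − x_{i+1}·y_i:
  3, 4, 30, 24, 8  ⇒  2A = 69, A = 34.5.
Then Σ (x_i + x_{i+1})·c_i = 20, so x̄ = 20 / (6·34.5) = 20/207.

20/207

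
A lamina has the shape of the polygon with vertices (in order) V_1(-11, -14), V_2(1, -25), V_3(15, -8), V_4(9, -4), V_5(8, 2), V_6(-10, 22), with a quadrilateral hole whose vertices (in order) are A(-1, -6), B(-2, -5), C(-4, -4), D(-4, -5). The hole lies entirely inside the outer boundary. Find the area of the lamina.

646

Outer boundary:
Σ = (289) + (367) + (12) + (50) + (196) + (382) = 1296
Area = |Σ|/2 = 648.
Hole:
Apply Gauss's area formula: 2A = Σ (x_i·y_{i+1} − x_{i+1}·y_i), indices taken mod 4.
A→B: (-1)(-5) − (-2)(-6) = -7
B→C: (-2)(-4) − (-4)(-5) = -12
C→D: (-4)(-5) − (-4)(-4) = 4
D→A: (-4)(-6) − (-1)(-5) = 19
Σ = 4
Area = |Σ|/2 = 2.
Net area = 648 − 2 = 646.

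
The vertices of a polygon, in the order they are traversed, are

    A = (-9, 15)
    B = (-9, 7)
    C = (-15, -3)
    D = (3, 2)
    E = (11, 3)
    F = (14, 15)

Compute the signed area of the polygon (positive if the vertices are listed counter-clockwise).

Apply the shoelace formula: 2A = Σ (x_i·y_{i+1} − x_{i+1}·y_i), indices taken mod 6.
Σ = (72) + (132) + (-21) + (-13) + (123) + (345) = 638
Signed area = Σ/2 = 319 (positive ⇒ counter-clockwise traversal).

319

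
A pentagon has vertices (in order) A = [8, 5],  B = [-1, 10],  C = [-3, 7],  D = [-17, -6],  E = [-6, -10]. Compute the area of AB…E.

Apply the shoelace formula: 2A = Σ (x_i·y_{i+1} − x_{i+1}·y_i), indices taken mod 5.
A→B: (8)(10) − (-1)(5) = 85
B→C: (-1)(7) − (-3)(10) = 23
C→D: (-3)(-6) − (-17)(7) = 137
D→E: (-17)(-10) − (-6)(-6) = 134
E→A: (-6)(5) − (8)(-10) = 50
Σ = 429
Area = |Σ|/2 = 214.5.

214.5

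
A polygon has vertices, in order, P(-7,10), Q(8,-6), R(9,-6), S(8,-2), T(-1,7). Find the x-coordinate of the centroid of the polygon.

640/273

Apply the shoelace formula. First the cross-terms c_i = x_i·y_{i+1} − x_{i+1}·y_i:
  -38, 6, 30, 54, 39  ⇒  2A = 91, A = 45.5.
Then Σ (x_i + x_{i+1})·c_i = 640, so x̄ = 640 / (6·45.5) = 640/273.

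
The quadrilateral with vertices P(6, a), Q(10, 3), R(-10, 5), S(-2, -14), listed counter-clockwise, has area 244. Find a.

-13

The doubled signed area Σ (x_i y_{i+1} − x_{i+1} y_i) is linear in a.
With a=0 it equals 332; the coefficient of a is -12 (from the two edges through P).
So -12·a + 332 = 2·244 = 488 ⇒ a = -13.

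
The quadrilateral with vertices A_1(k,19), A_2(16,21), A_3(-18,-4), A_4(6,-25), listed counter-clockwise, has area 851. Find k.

Write out the shoelace sum; only the two edges meeting at A_1 involve k:
2·Area = [(6·19 − k·(-25)) + (k·21 − 16·19)] + 788
       = 46·k + 598 = 1702
⇒ k = 24.

24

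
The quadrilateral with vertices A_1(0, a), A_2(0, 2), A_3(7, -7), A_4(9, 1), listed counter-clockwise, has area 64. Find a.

The doubled signed area Σ (x_i y_{i+1} − x_{i+1} y_i) is linear in a.
With a=0 it equals 56; the coefficient of a is 9 (from the two edges through A_1).
So 9·a + 56 = 2·64 = 128 ⇒ a = 8.

8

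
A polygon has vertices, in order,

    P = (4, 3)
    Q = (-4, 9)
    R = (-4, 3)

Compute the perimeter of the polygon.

24

|PQ| = √((-8)² + (6)²) = √100 = 10
|QR| = √((0)² + (-6)²) = √36 = 6
|RP| = √((8)² + (0)²) = √64 = 8
Perimeter = 10 + 6 + 8 = 24.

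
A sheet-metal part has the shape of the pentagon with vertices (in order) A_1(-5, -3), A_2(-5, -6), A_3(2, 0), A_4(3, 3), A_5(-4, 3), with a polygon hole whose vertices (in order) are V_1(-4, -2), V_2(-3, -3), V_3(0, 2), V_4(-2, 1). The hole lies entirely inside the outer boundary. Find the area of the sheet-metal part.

34.5

Outer boundary:
Apply the surveyor's formula: 2A = Σ (x_i·y_{i+1} − x_{i+1}·y_i), indices taken mod 5.
Σ = (15) + (12) + (6) + (21) + (27) = 81
Area = |Σ|/2 = 40.5.
Hole:
Apply the shoelace (surveyor's) formula: 2A = Σ (x_i·y_{i+1} − x_{i+1}·y_i), indices taken mod 4.
V_1→V_2: (-4)(-3) − (-3)(-2) = 6
V_2→V_3: (-3)(2) − (0)(-3) = -6
V_3→V_4: (0)(1) − (-2)(2) = 4
V_4→V_1: (-2)(-2) − (-4)(1) = 8
Σ = 12
Area = |Σ|/2 = 6.
Net area = 40.5 − 6 = 34.5.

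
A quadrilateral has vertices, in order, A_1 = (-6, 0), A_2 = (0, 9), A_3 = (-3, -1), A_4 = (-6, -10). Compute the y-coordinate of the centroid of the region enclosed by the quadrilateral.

-22/63

Apply the shoelace formula. First the cross-terms c_i = x_i·y_{i+1} − x_{i+1}·y_i:
  -54, 27, 24, -60  ⇒  2A = -63, A = -31.5.
Then Σ (y_i + y_{i+1})·c_i = 66, so ȳ = 66 / (6·(-31.5)) = -22/63.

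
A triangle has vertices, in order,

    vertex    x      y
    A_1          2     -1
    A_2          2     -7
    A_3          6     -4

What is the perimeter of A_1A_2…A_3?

|A_1A_2| = √((0)² + (-6)²) = √36 = 6
|A_2A_3| = √((4)² + (3)²) = √25 = 5
|A_3A_1| = √((-4)² + (3)²) = √25 = 5
Perimeter = 6 + 5 + 5 = 16.

16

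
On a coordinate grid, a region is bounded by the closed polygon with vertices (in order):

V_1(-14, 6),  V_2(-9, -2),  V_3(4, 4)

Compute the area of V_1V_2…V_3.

Apply the surveyor's formula: 2A = Σ (x_i·y_{i+1} − x_{i+1}·y_i), indices taken mod 3.
V_1→V_2: (-14)(-2) − (-9)(6) = 82
V_2→V_3: (-9)(4) − (4)(-2) = -28
V_3→V_1: (4)(6) − (-14)(4) = 80
Σ = 134
Area = |Σ|/2 = 67.

67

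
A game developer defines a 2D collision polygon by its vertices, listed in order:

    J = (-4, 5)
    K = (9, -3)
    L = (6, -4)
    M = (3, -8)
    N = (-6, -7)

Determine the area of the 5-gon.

Σ = (-33) + (-18) + (-36) + (-69) + (-58) = -214
Area = |Σ|/2 = 107.

107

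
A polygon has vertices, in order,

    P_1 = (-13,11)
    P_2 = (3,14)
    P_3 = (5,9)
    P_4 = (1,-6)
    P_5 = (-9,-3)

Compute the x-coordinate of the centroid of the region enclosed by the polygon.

-422/123

Apply Gauss's area formula. First the cross-terms c_i = x_i·y_{i+1} − x_{i+1}·y_i:
  -215, -43, -39, -57, -138  ⇒  2A = -492, A = -246.
Then Σ (x_i + x_{i+1})·c_i = 5064, so x̄ = 5064 / (6·(-246)) = -422/123.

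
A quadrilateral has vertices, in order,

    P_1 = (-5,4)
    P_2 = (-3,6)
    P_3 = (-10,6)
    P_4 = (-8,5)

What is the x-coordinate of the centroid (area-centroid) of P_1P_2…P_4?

-55/9

Apply Gauss's area formula. First the cross-terms c_i = x_i·y_{i+1} − x_{i+1}·y_i:
  -18, 42, -2, -7  ⇒  2A = 15, A = 7.5.
Then Σ (x_i + x_{i+1})·c_i = -275, so x̄ = -275 / (6·7.5) = -55/9.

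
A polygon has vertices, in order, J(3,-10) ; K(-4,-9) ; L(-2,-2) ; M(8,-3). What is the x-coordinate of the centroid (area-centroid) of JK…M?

29/21

Apply the shoelace (surveyor's) formula. First the cross-terms c_i = x_i·y_{i+1} − x_{i+1}·y_i:
  -67, -10, 22, -71  ⇒  2A = -126, A = -63.
Then Σ (x_i + x_{i+1})·c_i = -522, so x̄ = -522 / (6·(-63)) = 29/21.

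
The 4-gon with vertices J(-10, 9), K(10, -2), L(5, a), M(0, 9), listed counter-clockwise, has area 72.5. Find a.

Write out the shoelace sum; only the two edges meeting at L involve a:
2·Area = [(10·a − 5·(-2)) + (5·9 − 0·a)] + 20
       = 10·a + 75 = 145
⇒ a = 7.

7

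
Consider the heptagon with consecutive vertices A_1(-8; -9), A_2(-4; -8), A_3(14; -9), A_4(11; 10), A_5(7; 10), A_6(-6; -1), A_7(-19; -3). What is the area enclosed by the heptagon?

327

Apply Gauss's area formula: 2A = Σ (x_i·y_{i+1} − x_{i+1}·y_i), indices taken mod 7.
Cross-terms: 28, 148, 239, 40, 53, -1, 147  ⇒  Σ = 654
Area = |Σ|/2 = 327.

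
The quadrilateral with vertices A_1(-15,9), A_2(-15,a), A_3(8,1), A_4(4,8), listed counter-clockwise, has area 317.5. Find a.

Write out the shoelace sum; only the two edges meeting at A_2 involve a:
2·Area = [((-15)·a − (-15)·9) + ((-15)·1 − 8·a)] + 216
       = -23·a + 336 = 635
⇒ a = -13.

-13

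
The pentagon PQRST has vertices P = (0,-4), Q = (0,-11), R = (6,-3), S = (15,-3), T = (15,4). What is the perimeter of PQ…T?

|PQ| = √((0)² + (-7)²) = √49 = 7
|QR| = √((6)² + (8)²) = √100 = 10
|RS| = √((9)² + (0)²) = √81 = 9
|ST| = √((0)² + (7)²) = √49 = 7
|TP| = √((-15)² + (-8)²) = √289 = 17
Perimeter = 7 + 10 + 9 + 7 + 17 = 50.

50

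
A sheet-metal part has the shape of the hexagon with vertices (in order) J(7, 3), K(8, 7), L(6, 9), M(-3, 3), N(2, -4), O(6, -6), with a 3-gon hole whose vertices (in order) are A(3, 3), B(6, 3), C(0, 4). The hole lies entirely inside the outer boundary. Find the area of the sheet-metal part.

87.5

Outer boundary:
Σ = (25) + (30) + (45) + (6) + (12) + (60) = 178
Area = |Σ|/2 = 89.
Hole:
Apply Gauss's area formula: 2A = Σ (x_i·y_{i+1} − x_{i+1}·y_i), indices taken mod 3.
Σ = (-9) + (24) + (-12) = 3
Area = |Σ|/2 = 1.5.
Net area = 89 − 1.5 = 87.5.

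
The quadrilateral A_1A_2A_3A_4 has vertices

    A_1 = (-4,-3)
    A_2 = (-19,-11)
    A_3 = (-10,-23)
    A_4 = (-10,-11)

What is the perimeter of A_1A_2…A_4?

54

|A_1A_2| = √((-15)² + (-8)²) = √289 = 17
|A_2A_3| = √((9)² + (-12)²) = √225 = 15
|A_3A_4| = √((0)² + (12)²) = √144 = 12
|A_4A_1| = √((6)² + (8)²) = √100 = 10
Perimeter = 17 + 15 + 12 + 10 = 54.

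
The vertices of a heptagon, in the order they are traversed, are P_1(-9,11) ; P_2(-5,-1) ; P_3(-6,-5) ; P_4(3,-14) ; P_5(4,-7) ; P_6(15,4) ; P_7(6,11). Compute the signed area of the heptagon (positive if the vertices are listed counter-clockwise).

322

Apply the surveyor's formula: 2A = Σ (x_i·y_{i+1} − x_{i+1}·y_i), indices taken mod 7.
Cross-terms: 64, 19, 99, 35, 121, 141, 165  ⇒  Σ = 644
Signed area = Σ/2 = 322 (positive ⇒ counter-clockwise traversal).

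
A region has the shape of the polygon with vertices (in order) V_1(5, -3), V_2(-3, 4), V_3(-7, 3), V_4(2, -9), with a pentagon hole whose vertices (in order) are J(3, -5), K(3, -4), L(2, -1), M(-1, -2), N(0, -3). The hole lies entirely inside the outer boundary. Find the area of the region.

55.5

Outer boundary:
V_1→V_2: (5)(4) − (-3)(-3) = 11
V_2→V_3: (-3)(3) − (-7)(4) = 19
V_3→V_4: (-7)(-9) − (2)(3) = 57
V_4→V_1: (2)(-3) − (5)(-9) = 39
Σ = 126
Area = |Σ|/2 = 63.
Hole:
Apply the shoelace formula: 2A = Σ (x_i·y_{i+1} − x_{i+1}·y_i), indices taken mod 5.
J→K: (3)(-4) − (3)(-5) = 3
K→L: (3)(-1) − (2)(-4) = 5
L→M: (2)(-2) − (-1)(-1) = -5
M→N: (-1)(-3) − (0)(-2) = 3
N→J: (0)(-5) − (3)(-3) = 9
Σ = 15
Area = |Σ|/2 = 7.5.
Net area = 63 − 7.5 = 55.5.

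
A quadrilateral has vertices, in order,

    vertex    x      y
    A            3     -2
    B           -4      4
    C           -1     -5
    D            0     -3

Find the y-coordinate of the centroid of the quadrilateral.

Apply Gauss's area formula. First the cross-terms c_i = x_i·y_{i+1} − x_{i+1}·y_i:
  4, 24, 3, 9  ⇒  2A = 40, A = 20.
Then Σ (y_i + y_{i+1})·c_i = -85, so ȳ = -85 / (6·20) = -17/24.

-17/24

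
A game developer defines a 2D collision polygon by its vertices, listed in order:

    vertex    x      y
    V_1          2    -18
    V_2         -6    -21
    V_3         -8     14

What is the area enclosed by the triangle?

Σ = (-150) + (-252) + (116) = -286
Area = |Σ|/2 = 143.

143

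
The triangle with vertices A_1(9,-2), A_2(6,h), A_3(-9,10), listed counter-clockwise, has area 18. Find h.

2

Write out the shoelace sum; only the two edges meeting at A_2 involve h:
2·Area = [(9·h − 6·(-2)) + (6·10 − (-9)·h)] + -72
       = 18·h + 0 = 36
⇒ h = 2.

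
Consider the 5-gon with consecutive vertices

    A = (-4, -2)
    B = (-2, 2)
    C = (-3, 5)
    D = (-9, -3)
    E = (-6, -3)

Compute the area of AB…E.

Apply the shoelace formula: 2A = Σ (x_i·y_{i+1} − x_{i+1}·y_i), indices taken mod 5.
Σ = (-12) + (-4) + (54) + (9) + (0) = 47
Area = |Σ|/2 = 23.5.

23.5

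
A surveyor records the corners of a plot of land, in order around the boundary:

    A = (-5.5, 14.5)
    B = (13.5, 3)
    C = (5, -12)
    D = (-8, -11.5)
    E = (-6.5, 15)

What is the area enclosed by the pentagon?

Σ = (-212.25) + (-177) + (-153.5) + (-194.75) + (-11.75) = -749.25
Area = |Σ|/2 = 374.625.

374.625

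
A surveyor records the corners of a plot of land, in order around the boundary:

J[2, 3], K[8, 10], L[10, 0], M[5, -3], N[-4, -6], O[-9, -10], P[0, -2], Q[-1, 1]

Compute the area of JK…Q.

89.5

Σ = (-4) + (-100) + (-30) + (-42) + (-14) + (18) + (-2) + (-5) = -179
Area = |Σ|/2 = 89.5.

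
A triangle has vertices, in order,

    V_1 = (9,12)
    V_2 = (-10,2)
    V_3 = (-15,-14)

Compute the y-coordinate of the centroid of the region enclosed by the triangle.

Apply the shoelace (surveyor's) formula. First the cross-terms c_i = x_i·y_{i+1} − x_{i+1}·y_i:
  138, 170, -54  ⇒  2A = 254, A = 127.
Then Σ (y_i + y_{i+1})·c_i = 0, so ȳ = 0 / (6·127) = 0.

0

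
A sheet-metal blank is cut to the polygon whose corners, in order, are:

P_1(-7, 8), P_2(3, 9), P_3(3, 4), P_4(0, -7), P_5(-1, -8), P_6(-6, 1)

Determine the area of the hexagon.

Apply the shoelace formula: 2A = Σ (x_i·y_{i+1} − x_{i+1}·y_i), indices taken mod 6.
P_1→P_2: (-7)(9) − (3)(8) = -87
P_2→P_3: (3)(4) − (3)(9) = -15
P_3→P_4: (3)(-7) − (0)(4) = -21
P_4→P_5: (0)(-8) − (-1)(-7) = -7
P_5→P_6: (-1)(1) − (-6)(-8) = -49
P_6→P_1: (-6)(8) − (-7)(1) = -41
Σ = -220
Area = |Σ|/2 = 110.

110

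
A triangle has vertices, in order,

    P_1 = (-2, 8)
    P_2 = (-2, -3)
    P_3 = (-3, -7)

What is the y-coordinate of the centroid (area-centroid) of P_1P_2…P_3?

Apply Gauss's area formula. First the cross-terms c_i = x_i·y_{i+1} − x_{i+1}·y_i:
  22, 5, -38  ⇒  2A = -11, A = -5.5.
Then Σ (y_i + y_{i+1})·c_i = 22, so ȳ = 22 / (6·(-5.5)) = -2/3.

-2/3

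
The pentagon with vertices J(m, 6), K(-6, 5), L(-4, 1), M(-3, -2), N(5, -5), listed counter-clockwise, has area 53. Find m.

Write out the shoelace sum; only the two edges meeting at J involve m:
2·Area = [(5·6 − m·(-5)) + (m·5 − (-6)·6)] + 50
       = 10·m + 116 = 106
⇒ m = -1.

-1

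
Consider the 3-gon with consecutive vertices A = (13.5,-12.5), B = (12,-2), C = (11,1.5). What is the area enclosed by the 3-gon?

2.625

Apply the shoelace (surveyor's) formula: 2A = Σ (x_i·y_{i+1} − x_{i+1}·y_i), indices taken mod 3.
Σ = (123) + (40) + (-157.75) = 5.25
Area = |Σ|/2 = 2.625.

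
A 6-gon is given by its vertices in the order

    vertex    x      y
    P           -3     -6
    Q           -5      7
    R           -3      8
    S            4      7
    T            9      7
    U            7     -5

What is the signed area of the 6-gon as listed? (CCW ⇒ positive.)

Σ = (-51) + (-19) + (-53) + (-35) + (-94) + (-57) = -309
Signed area = Σ/2 = -154.5 (negative ⇒ clockwise traversal).

-154.5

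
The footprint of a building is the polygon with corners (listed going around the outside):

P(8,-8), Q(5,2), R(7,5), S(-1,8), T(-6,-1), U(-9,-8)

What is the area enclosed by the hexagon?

176

Σ = (56) + (11) + (61) + (49) + (39) + (136) = 352
Area = |Σ|/2 = 176.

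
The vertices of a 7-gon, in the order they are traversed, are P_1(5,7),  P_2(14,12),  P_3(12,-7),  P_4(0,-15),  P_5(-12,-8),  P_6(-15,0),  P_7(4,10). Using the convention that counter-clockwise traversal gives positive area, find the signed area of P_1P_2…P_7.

Cross-terms: -38, -242, -180, -180, -120, -150, -22  ⇒  Σ = -932
Signed area = Σ/2 = -466 (negative ⇒ clockwise traversal).

-466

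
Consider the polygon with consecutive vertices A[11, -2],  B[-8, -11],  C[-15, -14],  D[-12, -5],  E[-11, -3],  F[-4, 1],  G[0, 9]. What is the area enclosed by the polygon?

Cross-terms: -137, -53, -93, -19, -23, -36, -99  ⇒  Σ = -460
Area = |Σ|/2 = 230.

230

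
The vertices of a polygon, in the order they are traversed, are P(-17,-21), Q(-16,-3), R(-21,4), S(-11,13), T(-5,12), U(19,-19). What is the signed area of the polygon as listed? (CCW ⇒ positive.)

-781.5

Apply Gauss's area formula: 2A = Σ (x_i·y_{i+1} − x_{i+1}·y_i), indices taken mod 6.
Σ = (-285) + (-127) + (-229) + (-67) + (-133) + (-722) = -1563
Signed area = Σ/2 = -781.5 (negative ⇒ clockwise traversal).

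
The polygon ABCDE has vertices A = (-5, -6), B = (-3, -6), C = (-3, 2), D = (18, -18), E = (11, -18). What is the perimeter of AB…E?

|AB| = √((2)² + (0)²) = √4 = 2
|BC| = √((0)² + (8)²) = √64 = 8
|CD| = √((21)² + (-20)²) = √841 = 29
|DE| = √((-7)² + (0)²) = √49 = 7
|EA| = √((-16)² + (12)²) = √400 = 20
Perimeter = 2 + 8 + 29 + 7 + 20 = 66.

66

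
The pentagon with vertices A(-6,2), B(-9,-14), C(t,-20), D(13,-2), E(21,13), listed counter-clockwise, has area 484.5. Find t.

8

Write out the shoelace sum; only the two edges meeting at C involve t:
2·Area = [((-9)·(-20) − t·(-14)) + (t·(-2) − 13·(-20))] + 433
       = 12·t + 873 = 969
⇒ t = 8.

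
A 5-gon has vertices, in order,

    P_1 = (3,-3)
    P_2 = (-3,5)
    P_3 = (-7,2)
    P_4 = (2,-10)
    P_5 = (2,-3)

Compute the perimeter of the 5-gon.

|P_1P_2| = √((-6)² + (8)²) = √100 = 10
|P_2P_3| = √((-4)² + (-3)²) = √25 = 5
|P_3P_4| = √((9)² + (-12)²) = √225 = 15
|P_4P_5| = √((0)² + (7)²) = √49 = 7
|P_5P_1| = √((1)² + (0)²) = √1 = 1
Perimeter = 10 + 5 + 15 + 7 + 1 = 38.

38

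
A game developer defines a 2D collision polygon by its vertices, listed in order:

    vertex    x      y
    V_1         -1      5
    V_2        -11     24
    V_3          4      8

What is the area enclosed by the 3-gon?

Σ = (31) + (-184) + (28) = -125
Area = |Σ|/2 = 62.5.

62.5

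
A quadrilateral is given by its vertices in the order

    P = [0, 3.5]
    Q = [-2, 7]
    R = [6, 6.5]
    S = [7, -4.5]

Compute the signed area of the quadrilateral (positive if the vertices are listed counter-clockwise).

Σ = (7) + (-55) + (-72.5) + (24.5) = -96
Signed area = Σ/2 = -48 (negative ⇒ clockwise traversal).

-48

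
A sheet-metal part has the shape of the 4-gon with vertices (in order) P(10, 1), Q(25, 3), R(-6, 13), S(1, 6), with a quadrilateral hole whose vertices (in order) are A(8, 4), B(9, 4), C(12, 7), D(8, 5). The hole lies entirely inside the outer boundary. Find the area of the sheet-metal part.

Outer boundary:
Apply Gauss's area formula: 2A = Σ (x_i·y_{i+1} − x_{i+1}·y_i), indices taken mod 4.
Σ = (5) + (343) + (-49) + (-59) = 240
Area = |Σ|/2 = 120.
Hole:
A→B: (8)(4) − (9)(4) = -4
B→C: (9)(7) − (12)(4) = 15
C→D: (12)(5) − (8)(7) = 4
D→A: (8)(4) − (8)(5) = -8
Σ = 7
Area = |Σ|/2 = 3.5.
Net area = 120 − 3.5 = 116.5.

116.5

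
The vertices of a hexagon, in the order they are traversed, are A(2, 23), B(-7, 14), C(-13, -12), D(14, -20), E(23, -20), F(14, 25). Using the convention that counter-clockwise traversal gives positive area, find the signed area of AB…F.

1095

Cross-terms: 189, 266, 428, 180, 855, 272  ⇒  Σ = 2190
Signed area = Σ/2 = 1095 (positive ⇒ counter-clockwise traversal).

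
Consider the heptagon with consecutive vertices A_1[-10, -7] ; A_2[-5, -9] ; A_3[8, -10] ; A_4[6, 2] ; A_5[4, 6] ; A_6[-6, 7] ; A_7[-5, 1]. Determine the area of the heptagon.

209.5

A_1→A_2: (-10)(-9) − (-5)(-7) = 55
A_2→A_3: (-5)(-10) − (8)(-9) = 122
A_3→A_4: (8)(2) − (6)(-10) = 76
A_4→A_5: (6)(6) − (4)(2) = 28
A_5→A_6: (4)(7) − (-6)(6) = 64
A_6→A_7: (-6)(1) − (-5)(7) = 29
A_7→A_1: (-5)(-7) − (-10)(1) = 45
Σ = 419
Area = |Σ|/2 = 209.5.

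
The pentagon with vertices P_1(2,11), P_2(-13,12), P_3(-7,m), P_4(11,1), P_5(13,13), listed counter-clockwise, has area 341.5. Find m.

-8

Write out the shoelace sum; only the two edges meeting at P_3 involve m:
2·Area = [((-13)·m − (-7)·12) + ((-7)·1 − 11·m)] + 414
       = -24·m + 491 = 683
⇒ m = -8.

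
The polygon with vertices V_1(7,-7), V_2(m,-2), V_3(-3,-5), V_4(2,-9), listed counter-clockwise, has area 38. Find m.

Write out the shoelace sum; only the two edges meeting at V_2 involve m:
2·Area = [(7·(-2) − m·(-7)) + (m·(-5) − (-3)·(-2))] + 86
       = 2·m + 66 = 76
⇒ m = 5.

5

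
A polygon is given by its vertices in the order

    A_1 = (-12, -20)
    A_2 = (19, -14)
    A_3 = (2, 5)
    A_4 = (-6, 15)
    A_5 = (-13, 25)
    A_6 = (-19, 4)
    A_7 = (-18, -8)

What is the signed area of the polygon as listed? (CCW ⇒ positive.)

843.5

A_1→A_2: (-12)(-14) − (19)(-20) = 548
A_2→A_3: (19)(5) − (2)(-14) = 123
A_3→A_4: (2)(15) − (-6)(5) = 60
A_4→A_5: (-6)(25) − (-13)(15) = 45
A_5→A_6: (-13)(4) − (-19)(25) = 423
A_6→A_7: (-19)(-8) − (-18)(4) = 224
A_7→A_1: (-18)(-20) − (-12)(-8) = 264
Σ = 1687
Signed area = Σ/2 = 843.5 (positive ⇒ counter-clockwise traversal).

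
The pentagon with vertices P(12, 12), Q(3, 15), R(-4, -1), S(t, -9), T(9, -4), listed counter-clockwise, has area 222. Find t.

Write out the shoelace sum; only the two edges meeting at S involve t:
2·Area = [((-4)·(-9) − t·(-1)) + (t·(-4) − 9·(-9))] + 357
       = -3·t + 474 = 444
⇒ t = 10.

10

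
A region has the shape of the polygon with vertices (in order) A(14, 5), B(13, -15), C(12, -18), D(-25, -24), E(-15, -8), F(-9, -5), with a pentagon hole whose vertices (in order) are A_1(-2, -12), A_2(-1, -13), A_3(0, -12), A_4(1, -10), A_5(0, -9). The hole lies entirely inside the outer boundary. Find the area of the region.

594

Outer boundary:
A→B: (14)(-15) − (13)(5) = -275
B→C: (13)(-18) − (12)(-15) = -54
C→D: (12)(-24) − (-25)(-18) = -738
D→E: (-25)(-8) − (-15)(-24) = -160
E→F: (-15)(-5) − (-9)(-8) = 3
F→A: (-9)(5) − (14)(-5) = 25
Σ = -1199
Area = |Σ|/2 = 599.5.
Hole:
Σ = (14) + (12) + (12) + (-9) + (-18) = 11
Area = |Σ|/2 = 5.5.
Net area = 599.5 − 5.5 = 594.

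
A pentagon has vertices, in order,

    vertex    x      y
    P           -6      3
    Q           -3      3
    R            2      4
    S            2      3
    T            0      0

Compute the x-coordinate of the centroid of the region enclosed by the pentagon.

-91/87

Apply Gauss's area formula. First the cross-terms c_i = x_i·y_{i+1} − x_{i+1}·y_i:
  -9, -18, -2, 0, 0  ⇒  2A = -29, A = -14.5.
Then Σ (x_i + x_{i+1})·c_i = 91, so x̄ = 91 / (6·(-14.5)) = -91/87.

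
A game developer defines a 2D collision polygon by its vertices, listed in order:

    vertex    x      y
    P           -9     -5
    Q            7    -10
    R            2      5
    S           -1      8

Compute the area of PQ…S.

139

Apply Gauss's area formula: 2A = Σ (x_i·y_{i+1} − x_{i+1}·y_i), indices taken mod 4.
Σ = (125) + (55) + (21) + (77) = 278
Area = |Σ|/2 = 139.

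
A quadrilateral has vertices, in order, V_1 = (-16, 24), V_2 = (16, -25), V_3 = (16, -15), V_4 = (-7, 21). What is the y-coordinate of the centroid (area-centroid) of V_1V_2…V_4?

22/15

Apply the shoelace (surveyor's) formula. First the cross-terms c_i = x_i·y_{i+1} − x_{i+1}·y_i:
  16, 160, 231, 168  ⇒  2A = 575, A = 287.5.
Then Σ (y_i + y_{i+1})·c_i = 2530, so ȳ = 2530 / (6·287.5) = 22/15.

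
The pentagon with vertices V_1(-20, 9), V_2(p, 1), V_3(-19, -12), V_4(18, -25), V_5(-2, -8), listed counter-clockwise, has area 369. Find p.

-20

Write out the shoelace sum; only the two edges meeting at V_2 involve p:
2·Area = [((-20)·1 − p·9) + (p·(-12) − (-19)·1)] + 319
       = -21·p + 318 = 738
⇒ p = -20.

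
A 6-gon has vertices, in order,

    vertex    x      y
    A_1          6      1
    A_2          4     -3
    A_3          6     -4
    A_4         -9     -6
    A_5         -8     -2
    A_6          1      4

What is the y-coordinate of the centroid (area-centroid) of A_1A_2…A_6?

Apply the shoelace formula. First the cross-terms c_i = x_i·y_{i+1} − x_{i+1}·y_i:
  -22, 2, -72, -30, -30, -23  ⇒  2A = -175, A = -87.5.
Then Σ (y_i + y_{i+1})·c_i = 815, so ȳ = 815 / (6·(-87.5)) = -163/105.

-163/105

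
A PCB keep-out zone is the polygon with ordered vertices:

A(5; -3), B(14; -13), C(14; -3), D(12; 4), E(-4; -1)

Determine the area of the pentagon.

115

Apply the shoelace formula: 2A = Σ (x_i·y_{i+1} − x_{i+1}·y_i), indices taken mod 5.
Cross-terms: -23, 140, 92, 4, 17  ⇒  Σ = 230
Area = |Σ|/2 = 115.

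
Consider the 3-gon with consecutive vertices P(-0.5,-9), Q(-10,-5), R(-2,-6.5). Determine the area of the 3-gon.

Σ = (-87.5) + (55) + (14.75) = -17.75
Area = |Σ|/2 = 8.875.

8.875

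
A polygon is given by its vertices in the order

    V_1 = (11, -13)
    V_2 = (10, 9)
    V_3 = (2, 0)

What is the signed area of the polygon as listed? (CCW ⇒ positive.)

Σ = (229) + (-18) + (-26) = 185
Signed area = Σ/2 = 92.5 (positive ⇒ counter-clockwise traversal).

92.5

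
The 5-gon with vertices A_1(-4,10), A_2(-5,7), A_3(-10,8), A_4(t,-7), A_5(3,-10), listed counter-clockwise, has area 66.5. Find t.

0

Write out the shoelace sum; only the two edges meeting at A_4 involve t:
2·Area = [((-10)·(-7) − t·8) + (t·(-10) − 3·(-7))] + 42
       = -18·t + 133 = 133
⇒ t = 0.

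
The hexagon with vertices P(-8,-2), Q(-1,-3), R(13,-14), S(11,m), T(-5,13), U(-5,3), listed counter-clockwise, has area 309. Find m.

The doubled signed area Σ (x_i y_{i+1} − x_{i+1} y_i) is linear in m.
With m=0 it equals 456; the coefficient of m is 18 (from the two edges through S).
So 18·m + 456 = 2·309 = 618 ⇒ m = 9.

9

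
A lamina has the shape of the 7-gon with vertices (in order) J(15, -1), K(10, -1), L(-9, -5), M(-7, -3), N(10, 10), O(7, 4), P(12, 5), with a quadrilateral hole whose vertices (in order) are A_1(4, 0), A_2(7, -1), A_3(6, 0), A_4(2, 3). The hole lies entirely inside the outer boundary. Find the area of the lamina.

Outer boundary:
Cross-terms: -5, -59, -8, -40, -30, -13, -87  ⇒  Σ = -242
Area = |Σ|/2 = 121.
Hole:
Apply the shoelace formula: 2A = Σ (x_i·y_{i+1} − x_{i+1}·y_i), indices taken mod 4.
A_1→A_2: (4)(-1) − (7)(0) = -4
A_2→A_3: (7)(0) − (6)(-1) = 6
A_3→A_4: (6)(3) − (2)(0) = 18
A_4→A_1: (2)(0) − (4)(3) = -12
Σ = 8
Area = |Σ|/2 = 4.
Net area = 121 − 4 = 117.

117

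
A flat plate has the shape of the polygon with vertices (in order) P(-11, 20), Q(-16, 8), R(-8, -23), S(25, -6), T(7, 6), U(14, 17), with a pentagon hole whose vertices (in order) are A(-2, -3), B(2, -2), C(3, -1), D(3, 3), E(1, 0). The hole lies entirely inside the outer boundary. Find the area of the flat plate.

Outer boundary:
Apply the surveyor's formula: 2A = Σ (x_i·y_{i+1} − x_{i+1}·y_i), indices taken mod 6.
P→Q: (-11)(8) − (-16)(20) = 232
Q→R: (-16)(-23) − (-8)(8) = 432
R→S: (-8)(-6) − (25)(-23) = 623
S→T: (25)(6) − (7)(-6) = 192
T→U: (7)(17) − (14)(6) = 35
U→P: (14)(20) − (-11)(17) = 467
Σ = 1981
Area = |Σ|/2 = 990.5.
Hole:
Cross-terms: 10, 4, 12, -3, -3  ⇒  Σ = 20
Area = |Σ|/2 = 10.
Net area = 990.5 − 10 = 980.5.

980.5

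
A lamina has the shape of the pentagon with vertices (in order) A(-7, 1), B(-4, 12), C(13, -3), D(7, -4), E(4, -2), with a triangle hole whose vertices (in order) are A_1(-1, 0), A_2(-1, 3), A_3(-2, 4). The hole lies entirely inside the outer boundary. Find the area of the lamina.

130

Outer boundary:
Apply Gauss's area formula: 2A = Σ (x_i·y_{i+1} − x_{i+1}·y_i), indices taken mod 5.
Cross-terms: -80, -144, -31, 2, -10  ⇒  Σ = -263
Area = |Σ|/2 = 131.5.
Hole:
Σ = (-3) + (2) + (4) = 3
Area = |Σ|/2 = 1.5.
Net area = 131.5 − 1.5 = 130.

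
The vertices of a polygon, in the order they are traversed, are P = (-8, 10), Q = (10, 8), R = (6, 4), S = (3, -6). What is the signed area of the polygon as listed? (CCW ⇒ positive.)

Apply the surveyor's formula: 2A = Σ (x_i·y_{i+1} − x_{i+1}·y_i), indices taken mod 4.
P→Q: (-8)(8) − (10)(10) = -164
Q→R: (10)(4) − (6)(8) = -8
R→S: (6)(-6) − (3)(4) = -48
S→P: (3)(10) − (-8)(-6) = -18
Σ = -238
Signed area = Σ/2 = -119 (negative ⇒ clockwise traversal).

-119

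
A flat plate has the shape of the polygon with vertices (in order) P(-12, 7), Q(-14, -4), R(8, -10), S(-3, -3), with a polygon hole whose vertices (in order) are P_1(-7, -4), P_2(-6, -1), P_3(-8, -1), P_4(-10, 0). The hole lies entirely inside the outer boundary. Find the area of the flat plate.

98

Outer boundary:
P→Q: (-12)(-4) − (-14)(7) = 146
Q→R: (-14)(-10) − (8)(-4) = 172
R→S: (8)(-3) − (-3)(-10) = -54
S→P: (-3)(7) − (-12)(-3) = -57
Σ = 207
Area = |Σ|/2 = 103.5.
Hole:
Apply the shoelace (surveyor's) formula: 2A = Σ (x_i·y_{i+1} − x_{i+1}·y_i), indices taken mod 4.
Σ = (-17) + (-2) + (-10) + (40) = 11
Area = |Σ|/2 = 5.5.
Net area = 103.5 − 5.5 = 98.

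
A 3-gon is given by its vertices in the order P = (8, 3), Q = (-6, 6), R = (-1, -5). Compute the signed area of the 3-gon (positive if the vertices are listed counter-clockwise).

69.5

Apply the surveyor's formula: 2A = Σ (x_i·y_{i+1} − x_{i+1}·y_i), indices taken mod 3.
Σ = (66) + (36) + (37) = 139
Signed area = Σ/2 = 69.5 (positive ⇒ counter-clockwise traversal).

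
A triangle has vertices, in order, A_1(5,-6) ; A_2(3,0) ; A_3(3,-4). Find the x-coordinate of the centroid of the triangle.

11/3

Apply the shoelace formula. First the cross-terms c_i = x_i·y_{i+1} − x_{i+1}·y_i:
  18, -12, 2  ⇒  2A = 8, A = 4.
Then Σ (x_i + x_{i+1})·c_i = 88, so x̄ = 88 / (6·4) = 11/3.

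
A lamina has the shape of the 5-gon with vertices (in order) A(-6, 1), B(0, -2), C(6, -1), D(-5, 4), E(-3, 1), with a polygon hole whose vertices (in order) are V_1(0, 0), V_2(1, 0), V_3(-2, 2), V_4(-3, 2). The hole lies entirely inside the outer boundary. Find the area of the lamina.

24.5

Outer boundary:
A→B: (-6)(-2) − (0)(1) = 12
B→C: (0)(-1) − (6)(-2) = 12
C→D: (6)(4) − (-5)(-1) = 19
D→E: (-5)(1) − (-3)(4) = 7
E→A: (-3)(1) − (-6)(1) = 3
Σ = 53
Area = |Σ|/2 = 26.5.
Hole:
Apply the shoelace (surveyor's) formula: 2A = Σ (x_i·y_{i+1} − x_{i+1}·y_i), indices taken mod 4.
V_1→V_2: (0)(0) − (1)(0) = 0
V_2→V_3: (1)(2) − (-2)(0) = 2
V_3→V_4: (-2)(2) − (-3)(2) = 2
V_4→V_1: (-3)(0) − (0)(2) = 0
Σ = 4
Area = |Σ|/2 = 2.
Net area = 26.5 − 2 = 24.5.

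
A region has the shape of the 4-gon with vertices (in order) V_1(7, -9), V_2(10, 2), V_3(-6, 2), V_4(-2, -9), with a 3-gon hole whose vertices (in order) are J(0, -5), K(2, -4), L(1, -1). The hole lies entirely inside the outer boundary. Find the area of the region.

Outer boundary:
Apply the shoelace formula: 2A = Σ (x_i·y_{i+1} − x_{i+1}·y_i), indices taken mod 4.
V_1→V_2: (7)(2) − (10)(-9) = 104
V_2→V_3: (10)(2) − (-6)(2) = 32
V_3→V_4: (-6)(-9) − (-2)(2) = 58
V_4→V_1: (-2)(-9) − (7)(-9) = 81
Σ = 275
Area = |Σ|/2 = 137.5.
Hole:
Σ = (10) + (2) + (-5) = 7
Area = |Σ|/2 = 3.5.
Net area = 137.5 − 3.5 = 134.

134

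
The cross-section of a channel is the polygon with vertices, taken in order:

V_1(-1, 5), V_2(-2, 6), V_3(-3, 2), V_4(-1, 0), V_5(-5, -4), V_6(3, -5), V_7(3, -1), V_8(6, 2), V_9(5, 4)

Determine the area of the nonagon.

64

V_1→V_2: (-1)(6) − (-2)(5) = 4
V_2→V_3: (-2)(2) − (-3)(6) = 14
V_3→V_4: (-3)(0) − (-1)(2) = 2
V_4→V_5: (-1)(-4) − (-5)(0) = 4
V_5→V_6: (-5)(-5) − (3)(-4) = 37
V_6→V_7: (3)(-1) − (3)(-5) = 12
V_7→V_8: (3)(2) − (6)(-1) = 12
V_8→V_9: (6)(4) − (5)(2) = 14
V_9→V_1: (5)(5) − (-1)(4) = 29
Σ = 128
Area = |Σ|/2 = 64.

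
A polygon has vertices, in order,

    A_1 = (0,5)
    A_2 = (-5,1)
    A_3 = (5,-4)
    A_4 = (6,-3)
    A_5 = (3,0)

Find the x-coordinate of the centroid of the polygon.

100/219

Apply Gauss's area formula. First the cross-terms c_i = x_i·y_{i+1} − x_{i+1}·y_i:
  25, 15, 9, 9, 15  ⇒  2A = 73, A = 36.5.
Then Σ (x_i + x_{i+1})·c_i = 100, so x̄ = 100 / (6·36.5) = 100/219.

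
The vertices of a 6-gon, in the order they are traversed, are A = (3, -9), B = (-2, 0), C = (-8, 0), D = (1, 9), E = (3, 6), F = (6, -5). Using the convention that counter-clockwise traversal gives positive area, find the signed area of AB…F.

Cross-terms: -18, 0, -72, -21, -51, -39  ⇒  Σ = -201
Signed area = Σ/2 = -100.5 (negative ⇒ clockwise traversal).

-100.5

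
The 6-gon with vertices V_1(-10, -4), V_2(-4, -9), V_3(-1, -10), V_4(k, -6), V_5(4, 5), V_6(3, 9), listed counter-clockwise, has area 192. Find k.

Write out the shoelace sum; only the two edges meeting at V_4 involve k:
2·Area = [((-1)·(-6) − k·(-10)) + (k·5 − 4·(-6))] + 204
       = 15·k + 234 = 384
⇒ k = 10.

10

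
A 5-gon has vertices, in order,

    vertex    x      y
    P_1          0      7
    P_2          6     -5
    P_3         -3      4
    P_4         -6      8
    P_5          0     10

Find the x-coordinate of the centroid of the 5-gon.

-15/31

Apply Gauss's area formula. First the cross-terms c_i = x_i·y_{i+1} − x_{i+1}·y_i:
  -42, 9, 0, -60, 0  ⇒  2A = -93, A = -46.5.
Then Σ (x_i + x_{i+1})·c_i = 135, so x̄ = 135 / (6·(-46.5)) = -15/31.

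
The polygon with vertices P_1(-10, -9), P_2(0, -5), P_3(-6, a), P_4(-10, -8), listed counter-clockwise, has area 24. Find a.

Write out the shoelace sum; only the two edges meeting at P_3 involve a:
2·Area = [(0·a − (-6)·(-5)) + ((-6)·(-8) − (-10)·a)] + 60
       = 10·a + 78 = 48
⇒ a = -3.

-3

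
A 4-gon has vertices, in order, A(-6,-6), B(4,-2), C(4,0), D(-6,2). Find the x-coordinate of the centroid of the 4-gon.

Apply the shoelace formula. First the cross-terms c_i = x_i·y_{i+1} − x_{i+1}·y_i:
  36, 8, 8, 48  ⇒  2A = 100, A = 50.
Then Σ (x_i + x_{i+1})·c_i = -600, so x̄ = -600 / (6·50) = -2.

-2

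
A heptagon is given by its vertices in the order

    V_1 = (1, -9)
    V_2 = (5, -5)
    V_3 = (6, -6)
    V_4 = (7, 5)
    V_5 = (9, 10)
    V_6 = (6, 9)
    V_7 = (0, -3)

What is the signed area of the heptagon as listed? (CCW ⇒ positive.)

Apply the shoelace formula: 2A = Σ (x_i·y_{i+1} − x_{i+1}·y_i), indices taken mod 7.
Cross-terms: 40, 0, 72, 25, 21, -18, 3  ⇒  Σ = 143
Signed area = Σ/2 = 71.5 (positive ⇒ counter-clockwise traversal).

71.5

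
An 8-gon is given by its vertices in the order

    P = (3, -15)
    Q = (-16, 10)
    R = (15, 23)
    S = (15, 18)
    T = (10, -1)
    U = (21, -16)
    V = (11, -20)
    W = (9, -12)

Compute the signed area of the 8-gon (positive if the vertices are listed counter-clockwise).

-716

P→Q: (3)(10) − (-16)(-15) = -210
Q→R: (-16)(23) − (15)(10) = -518
R→S: (15)(18) − (15)(23) = -75
S→T: (15)(-1) − (10)(18) = -195
T→U: (10)(-16) − (21)(-1) = -139
U→V: (21)(-20) − (11)(-16) = -244
V→W: (11)(-12) − (9)(-20) = 48
W→P: (9)(-15) − (3)(-12) = -99
Σ = -1432
Signed area = Σ/2 = -716 (negative ⇒ clockwise traversal).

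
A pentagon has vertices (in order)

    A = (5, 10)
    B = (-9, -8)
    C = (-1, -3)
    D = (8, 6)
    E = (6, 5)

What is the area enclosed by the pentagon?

A→B: (5)(-8) − (-9)(10) = 50
B→C: (-9)(-3) − (-1)(-8) = 19
C→D: (-1)(6) − (8)(-3) = 18
D→E: (8)(5) − (6)(6) = 4
E→A: (6)(10) − (5)(5) = 35
Σ = 126
Area = |Σ|/2 = 63.

63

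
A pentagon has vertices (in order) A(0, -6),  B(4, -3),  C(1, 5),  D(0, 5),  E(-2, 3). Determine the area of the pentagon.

Apply Gauss's area formula: 2A = Σ (x_i·y_{i+1} − x_{i+1}·y_i), indices taken mod 5.
Σ = (24) + (23) + (5) + (10) + (12) = 74
Area = |Σ|/2 = 37.

37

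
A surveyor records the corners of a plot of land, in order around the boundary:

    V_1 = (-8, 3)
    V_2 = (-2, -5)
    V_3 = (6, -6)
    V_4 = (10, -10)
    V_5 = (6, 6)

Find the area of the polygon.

137

Σ = (46) + (42) + (0) + (120) + (66) = 274
Area = |Σ|/2 = 137.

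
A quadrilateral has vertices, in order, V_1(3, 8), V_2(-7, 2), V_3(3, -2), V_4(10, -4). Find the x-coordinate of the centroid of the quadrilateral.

2

Apply Gauss's area formula. First the cross-terms c_i = x_i·y_{i+1} − x_{i+1}·y_i:
  62, 8, 8, 92  ⇒  2A = 170, A = 85.
Then Σ (x_i + x_{i+1})·c_i = 1020, so x̄ = 1020 / (6·85) = 2.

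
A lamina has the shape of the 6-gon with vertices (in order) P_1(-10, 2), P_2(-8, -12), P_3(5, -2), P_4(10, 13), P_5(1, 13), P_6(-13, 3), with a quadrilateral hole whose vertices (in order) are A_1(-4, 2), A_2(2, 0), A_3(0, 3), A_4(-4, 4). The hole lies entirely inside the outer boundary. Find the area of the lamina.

284

Outer boundary:
Apply the shoelace (surveyor's) formula: 2A = Σ (x_i·y_{i+1} − x_{i+1}·y_i), indices taken mod 6.
Σ = (136) + (76) + (85) + (117) + (172) + (4) = 590
Area = |Σ|/2 = 295.
Hole:
A_1→A_2: (-4)(0) − (2)(2) = -4
A_2→A_3: (2)(3) − (0)(0) = 6
A_3→A_4: (0)(4) − (-4)(3) = 12
A_4→A_1: (-4)(2) − (-4)(4) = 8
Σ = 22
Area = |Σ|/2 = 11.
Net area = 295 − 11 = 284.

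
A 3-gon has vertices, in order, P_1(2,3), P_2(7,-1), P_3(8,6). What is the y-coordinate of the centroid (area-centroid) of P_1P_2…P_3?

Apply Gauss's area formula. First the cross-terms c_i = x_i·y_{i+1} − x_{i+1}·y_i:
  -23, 50, 12  ⇒  2A = 39, A = 19.5.
Then Σ (y_i + y_{i+1})·c_i = 312, so ȳ = 312 / (6·19.5) = 8/3.

8/3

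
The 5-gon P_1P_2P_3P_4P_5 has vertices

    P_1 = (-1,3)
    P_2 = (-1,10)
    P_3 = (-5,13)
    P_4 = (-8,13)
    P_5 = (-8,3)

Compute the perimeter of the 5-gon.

|P_1P_2| = √((0)² + (7)²) = √49 = 7
|P_2P_3| = √((-4)² + (3)²) = √25 = 5
|P_3P_4| = √((-3)² + (0)²) = √9 = 3
|P_4P_5| = √((0)² + (-10)²) = √100 = 10
|P_5P_1| = √((7)² + (0)²) = √49 = 7
Perimeter = 7 + 5 + 3 + 10 + 7 = 32.

32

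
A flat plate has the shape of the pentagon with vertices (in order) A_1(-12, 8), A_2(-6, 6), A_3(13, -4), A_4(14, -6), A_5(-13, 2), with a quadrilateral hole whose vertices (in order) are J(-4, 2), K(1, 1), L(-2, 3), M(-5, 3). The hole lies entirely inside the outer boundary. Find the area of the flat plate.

Outer boundary:
Apply Gauss's area formula: 2A = Σ (x_i·y_{i+1} − x_{i+1}·y_i), indices taken mod 5.
Σ = (-24) + (-54) + (-22) + (-50) + (-80) = -230
Area = |Σ|/2 = 115.
Hole:
Apply Gauss's area formula: 2A = Σ (x_i·y_{i+1} − x_{i+1}·y_i), indices taken mod 4.
Σ = (-6) + (5) + (9) + (2) = 10
Area = |Σ|/2 = 5.
Net area = 115 − 5 = 110.

110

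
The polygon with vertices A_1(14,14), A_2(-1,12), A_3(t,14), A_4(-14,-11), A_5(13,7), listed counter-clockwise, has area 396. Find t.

-13

Write out the shoelace sum; only the two edges meeting at A_3 involve t:
2·Area = [((-1)·14 − t·12) + (t·(-11) − (-14)·14)] + 311
       = -23·t + 493 = 792
⇒ t = -13.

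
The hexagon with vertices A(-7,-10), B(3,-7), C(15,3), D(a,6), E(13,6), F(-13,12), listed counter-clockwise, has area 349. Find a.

The doubled signed area Σ (x_i y_{i+1} − x_{i+1} y_i) is linear in a.
With a=0 it equals 653; the coefficient of a is 3 (from the two edges through D).
So 3·a + 653 = 2·349 = 698 ⇒ a = 15.

15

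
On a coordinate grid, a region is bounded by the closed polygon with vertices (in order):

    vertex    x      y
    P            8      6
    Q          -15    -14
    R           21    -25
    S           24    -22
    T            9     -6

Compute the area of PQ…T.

470.5

Apply the surveyor's formula: 2A = Σ (x_i·y_{i+1} − x_{i+1}·y_i), indices taken mod 5.
P→Q: (8)(-14) − (-15)(6) = -22
Q→R: (-15)(-25) − (21)(-14) = 669
R→S: (21)(-22) − (24)(-25) = 138
S→T: (24)(-6) − (9)(-22) = 54
T→P: (9)(6) − (8)(-6) = 102
Σ = 941
Area = |Σ|/2 = 470.5.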